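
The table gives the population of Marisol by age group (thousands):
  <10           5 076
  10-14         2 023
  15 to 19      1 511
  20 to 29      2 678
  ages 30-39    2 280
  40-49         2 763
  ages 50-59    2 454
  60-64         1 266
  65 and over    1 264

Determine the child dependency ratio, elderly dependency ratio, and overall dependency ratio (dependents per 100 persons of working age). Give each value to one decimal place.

0–14: 5 076 + 2 023 = 7 099
15–64: 1 511 + 2 678 + 2 280 + 2 763 + 2 454 + 1 266 = 12 952
65+: 1 264
Youth dependency ratio = 7 099 / 12 952 × 100 = 54.8
Old-age dependency ratio = 1 264 / 12 952 × 100 = 9.8
Total dependency ratio = (7 099 + 1 264) / 12 952 × 100 = 8 363 / 12 952 × 100 = 64.6

Youth dependency ratio: 54.8
Old-age dependency ratio: 9.8
Total dependency ratio: 64.6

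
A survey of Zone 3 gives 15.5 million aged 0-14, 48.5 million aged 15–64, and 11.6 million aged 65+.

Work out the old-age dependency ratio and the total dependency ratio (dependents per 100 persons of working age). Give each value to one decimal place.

Old-age dependency ratio: 23.9
Total dependency ratio: 55.9

Old-age dependency ratio = 11.6 / 48.5 × 100 = 23.9
Total dependency ratio = (15.5 + 11.6) / 48.5 × 100 = 27.1 / 48.5 × 100 = 55.9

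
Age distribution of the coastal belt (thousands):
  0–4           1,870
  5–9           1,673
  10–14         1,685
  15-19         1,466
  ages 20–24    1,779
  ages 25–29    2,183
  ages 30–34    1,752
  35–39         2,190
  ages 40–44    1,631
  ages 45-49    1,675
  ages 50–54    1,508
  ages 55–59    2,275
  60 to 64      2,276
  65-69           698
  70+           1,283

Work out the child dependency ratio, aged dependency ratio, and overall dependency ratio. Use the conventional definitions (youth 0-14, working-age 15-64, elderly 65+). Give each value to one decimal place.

0–14: 1,870 + 1,673 + 1,685 = 5,228
15–64: 1,466 + 1,779 + 2,183 + 1,752 + 2,190 + 1,631 + 1,675 + 1,508 + 2,275 + 2,276 = 18,735
65+: 698 + 1,283 = 1,981
Youth dependency ratio = 5,228 / 18,735 × 100 = 27.9
Old-age dependency ratio = 1,981 / 18,735 × 100 = 10.6
Total dependency ratio = (5,228 + 1,981) / 18,735 × 100 = 7,209 / 18,735 × 100 = 38.5

Youth dependency ratio: 27.9
Old-age dependency ratio: 10.6
Total dependency ratio: 38.5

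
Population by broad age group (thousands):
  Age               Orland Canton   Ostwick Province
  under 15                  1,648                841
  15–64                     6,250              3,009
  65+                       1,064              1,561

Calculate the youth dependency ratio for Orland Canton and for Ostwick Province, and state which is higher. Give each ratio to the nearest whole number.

Orland Canton: 26
Ostwick Province: 28
Higher: Ostwick Province

Orland Canton: 1,648 / 6,250 × 100 = 26
Ostwick Province: 841 / 3,009 × 100 = 28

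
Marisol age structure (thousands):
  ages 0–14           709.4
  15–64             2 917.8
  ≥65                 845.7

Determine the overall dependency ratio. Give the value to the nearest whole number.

Total dependency ratio = (709.4 + 845.7) / 2 917.8 × 100 = 1 555.1 / 2 917.8 × 100 = 53

Total dependency ratio: 53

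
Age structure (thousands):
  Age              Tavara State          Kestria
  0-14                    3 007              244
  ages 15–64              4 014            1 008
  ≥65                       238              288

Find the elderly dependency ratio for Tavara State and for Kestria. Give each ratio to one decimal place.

Tavara State: 238 / 4 014 × 100 = 5.9
Kestria: 288 / 1 008 × 100 = 28.6

Tavara State: 5.9
Kestria: 28.6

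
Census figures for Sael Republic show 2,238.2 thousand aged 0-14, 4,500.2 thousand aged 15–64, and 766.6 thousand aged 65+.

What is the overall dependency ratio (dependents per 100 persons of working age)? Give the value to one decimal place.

Total dependency ratio = (2,238.2 + 766.6) / 4,500.2 × 100 = 3,004.8 / 4,500.2 × 100 = 66.8

Total dependency ratio: 66.8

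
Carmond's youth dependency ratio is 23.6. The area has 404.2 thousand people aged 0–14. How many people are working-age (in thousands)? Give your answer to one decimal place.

Working-age: 1,712.7

Youth dependency ratio = youth / working-age × 100
23.6 = 404.2 / W × 100
⇒ 1,712.7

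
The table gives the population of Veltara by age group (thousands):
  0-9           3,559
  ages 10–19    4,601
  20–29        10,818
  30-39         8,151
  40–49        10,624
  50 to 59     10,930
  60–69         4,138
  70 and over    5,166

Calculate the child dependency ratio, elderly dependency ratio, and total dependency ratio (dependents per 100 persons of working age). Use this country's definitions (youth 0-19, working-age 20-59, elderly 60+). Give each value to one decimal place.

Youth dependency ratio: 20.1
Old-age dependency ratio: 23.0
Total dependency ratio: 43.1

0–19: 3,559 + 4,601 = 8,160
20–59: 10,818 + 8,151 + 10,624 + 10,930 = 40,523
60+: 4,138 + 5,166 = 9,304
Youth dependency ratio = 8,160 / 40,523 × 100 = 20.1
Old-age dependency ratio = 9,304 / 40,523 × 100 = 23.0
Total dependency ratio = (8,160 + 9,304) / 40,523 × 100 = 17,464 / 40,523 × 100 = 43.1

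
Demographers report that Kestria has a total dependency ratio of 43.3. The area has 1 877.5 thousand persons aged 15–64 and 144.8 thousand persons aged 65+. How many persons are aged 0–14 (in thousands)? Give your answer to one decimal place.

Total dependency ratio = (youth + elderly) / working-age × 100
43.3 = (Y + 144.8) / 1 877.5 × 100
⇒ 668.2

Aged 0–14: 668.2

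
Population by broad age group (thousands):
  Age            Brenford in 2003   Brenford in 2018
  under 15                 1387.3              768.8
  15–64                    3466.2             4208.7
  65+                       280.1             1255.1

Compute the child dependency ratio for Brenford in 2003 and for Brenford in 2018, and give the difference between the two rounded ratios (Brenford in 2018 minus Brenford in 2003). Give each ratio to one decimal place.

Brenford in 2003: 1387.3 / 3466.2 × 100 = 40.0
Brenford in 2018: 768.8 / 4208.7 × 100 = 18.3

Brenford in 2003: 40.0
Brenford in 2018: 18.3
Difference: -21.7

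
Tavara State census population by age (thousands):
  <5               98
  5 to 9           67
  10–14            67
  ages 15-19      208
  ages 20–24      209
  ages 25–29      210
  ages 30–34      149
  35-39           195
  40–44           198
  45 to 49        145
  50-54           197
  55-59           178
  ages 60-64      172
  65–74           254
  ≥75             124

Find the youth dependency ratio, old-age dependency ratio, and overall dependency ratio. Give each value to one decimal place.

Youth dependency ratio: 12.5
Old-age dependency ratio: 20.3
Total dependency ratio: 32.8

0–14: 98 + 67 + 67 = 232
15–64: 208 + 209 + 210 + 149 + 195 + 198 + 145 + 197 + 178 + 172 = 1861
65+: 254 + 124 = 378
Youth dependency ratio = 232 / 1861 × 100 = 12.5
Old-age dependency ratio = 378 / 1861 × 100 = 20.3
Total dependency ratio = (232 + 378) / 1861 × 100 = 610 / 1861 × 100 = 32.8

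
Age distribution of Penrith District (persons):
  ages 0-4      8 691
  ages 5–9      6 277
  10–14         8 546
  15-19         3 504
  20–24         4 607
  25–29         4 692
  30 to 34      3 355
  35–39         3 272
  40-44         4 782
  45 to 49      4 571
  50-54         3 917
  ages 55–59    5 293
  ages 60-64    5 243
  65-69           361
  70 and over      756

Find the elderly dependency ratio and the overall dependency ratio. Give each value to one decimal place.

Old-age dependency ratio: 2.6
Total dependency ratio: 57.0

0–14: 8 691 + 6 277 + 8 546 = 23 514
15–64: 3 504 + 4 607 + 4 692 + 3 355 + 3 272 + 4 782 + 4 571 + 3 917 + 5 293 + 5 243 = 43 236
65+: 361 + 756 = 1 117
Old-age dependency ratio = 1 117 / 43 236 × 100 = 2.6
Total dependency ratio = (23 514 + 1 117) / 43 236 × 100 = 24 631 / 43 236 × 100 = 57.0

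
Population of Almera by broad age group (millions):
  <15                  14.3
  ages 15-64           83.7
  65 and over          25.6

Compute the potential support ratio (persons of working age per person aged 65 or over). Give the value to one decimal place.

Potential support ratio = 83.7 / 25.6 = 3.3

Potential support ratio: 3.3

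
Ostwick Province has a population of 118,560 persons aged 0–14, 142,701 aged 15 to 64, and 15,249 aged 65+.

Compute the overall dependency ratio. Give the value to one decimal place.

Total dependency ratio = (118,560 + 15,249) / 142,701 × 100 = 133,809 / 142,701 × 100 = 93.8

Total dependency ratio: 93.8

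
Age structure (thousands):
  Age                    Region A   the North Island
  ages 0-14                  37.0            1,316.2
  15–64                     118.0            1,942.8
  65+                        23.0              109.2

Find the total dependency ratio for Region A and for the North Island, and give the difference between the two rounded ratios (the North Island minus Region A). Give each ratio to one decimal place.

Region A: (37.0 + 23.0) / 118.0 × 100 = 60.0 / 118.0 × 100 = 50.8
the North Island: (1,316.2 + 109.2) / 1,942.8 × 100 = 1,425.4 / 1,942.8 × 100 = 73.4

Region A: 50.8
the North Island: 73.4
Difference: +22.6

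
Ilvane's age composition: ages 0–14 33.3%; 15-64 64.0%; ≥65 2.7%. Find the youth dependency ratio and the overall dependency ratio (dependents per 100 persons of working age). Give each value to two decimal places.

Youth dependency ratio: 52.03
Total dependency ratio: 56.25

Youth dependency ratio = 33.3 / 64.0 × 100 = 52.03
Total dependency ratio = (33.3 + 2.7) / 64.0 × 100 = 36.0 / 64.0 × 100 = 56.25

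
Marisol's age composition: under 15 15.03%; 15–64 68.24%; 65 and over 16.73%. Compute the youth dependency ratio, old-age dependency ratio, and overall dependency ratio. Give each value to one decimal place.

Youth dependency ratio: 22.0
Old-age dependency ratio: 24.5
Total dependency ratio: 46.5

Youth dependency ratio = 15.03 / 68.24 × 100 = 22.0
Old-age dependency ratio = 16.73 / 68.24 × 100 = 24.5
Total dependency ratio = (15.03 + 16.73) / 68.24 × 100 = 31.76 / 68.24 × 100 = 46.5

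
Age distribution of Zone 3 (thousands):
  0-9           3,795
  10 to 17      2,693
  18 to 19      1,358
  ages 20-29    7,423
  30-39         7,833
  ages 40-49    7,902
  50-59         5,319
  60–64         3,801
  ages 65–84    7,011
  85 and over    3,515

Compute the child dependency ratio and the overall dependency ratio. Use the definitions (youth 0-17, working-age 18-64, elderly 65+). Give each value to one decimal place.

Youth dependency ratio: 19.3
Total dependency ratio: 50.6

0–17: 3,795 + 2,693 = 6,488
18–64: 1,358 + 7,423 + 7,833 + 7,902 + 5,319 + 3,801 = 33,636
65+: 7,011 + 3,515 = 10,526
Youth dependency ratio = 6,488 / 33,636 × 100 = 19.3
Total dependency ratio = (6,488 + 10,526) / 33,636 × 100 = 17,014 / 33,636 × 100 = 50.6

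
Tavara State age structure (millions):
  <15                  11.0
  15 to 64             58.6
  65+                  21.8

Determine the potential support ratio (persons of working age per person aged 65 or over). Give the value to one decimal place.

Potential support ratio = 58.6 / 21.8 = 2.7

Potential support ratio: 2.7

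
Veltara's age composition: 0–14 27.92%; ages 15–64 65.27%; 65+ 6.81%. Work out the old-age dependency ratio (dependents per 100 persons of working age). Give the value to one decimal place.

Old-age dependency ratio: 10.4

Old-age dependency ratio = 6.81 / 65.27 × 100 = 10.4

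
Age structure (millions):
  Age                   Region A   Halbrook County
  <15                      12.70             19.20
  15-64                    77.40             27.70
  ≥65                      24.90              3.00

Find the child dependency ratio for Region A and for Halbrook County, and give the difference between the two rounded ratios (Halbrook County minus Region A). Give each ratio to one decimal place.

Region A: 16.4
Halbrook County: 69.3
Difference: +52.9

Region A: 12.70 / 77.40 × 100 = 16.4
Halbrook County: 19.20 / 27.70 × 100 = 69.3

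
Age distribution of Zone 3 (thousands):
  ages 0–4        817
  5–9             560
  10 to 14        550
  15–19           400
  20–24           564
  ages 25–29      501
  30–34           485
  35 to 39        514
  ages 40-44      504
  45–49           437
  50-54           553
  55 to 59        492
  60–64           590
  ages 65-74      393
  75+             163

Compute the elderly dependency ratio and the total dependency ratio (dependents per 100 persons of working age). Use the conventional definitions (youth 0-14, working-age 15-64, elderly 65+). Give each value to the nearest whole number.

0–14: 817 + 560 + 550 = 1927
15–64: 400 + 564 + 501 + 485 + 514 + 504 + 437 + 553 + 492 + 590 = 5040
65+: 393 + 163 = 556
Old-age dependency ratio = 556 / 5040 × 100 = 11
Total dependency ratio = (1927 + 556) / 5040 × 100 = 2483 / 5040 × 100 = 49

Old-age dependency ratio: 11
Total dependency ratio: 49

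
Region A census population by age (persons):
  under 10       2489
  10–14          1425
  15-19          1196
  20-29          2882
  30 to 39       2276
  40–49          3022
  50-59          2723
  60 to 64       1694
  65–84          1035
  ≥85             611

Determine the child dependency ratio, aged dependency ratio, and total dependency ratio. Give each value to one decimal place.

0–14: 2489 + 1425 = 3914
15–64: 1196 + 2882 + 2276 + 3022 + 2723 + 1694 = 13793
65+: 1035 + 611 = 1646
Youth dependency ratio = 3914 / 13793 × 100 = 28.4
Old-age dependency ratio = 1646 / 13793 × 100 = 11.9
Total dependency ratio = (3914 + 1646) / 13793 × 100 = 5560 / 13793 × 100 = 40.3

Youth dependency ratio: 28.4
Old-age dependency ratio: 11.9
Total dependency ratio: 40.3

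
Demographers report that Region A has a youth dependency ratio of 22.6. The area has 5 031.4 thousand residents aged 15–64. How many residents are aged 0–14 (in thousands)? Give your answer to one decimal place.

Youth dependency ratio = youth / working-age × 100
22.6 = Y / 5 031.4 × 100
⇒ 1 137.1

Aged 0–14: 1 137.1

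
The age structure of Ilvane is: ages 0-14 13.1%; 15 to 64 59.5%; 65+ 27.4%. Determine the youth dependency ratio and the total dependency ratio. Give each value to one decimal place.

Youth dependency ratio = 13.1 / 59.5 × 100 = 22.0
Total dependency ratio = (13.1 + 27.4) / 59.5 × 100 = 40.5 / 59.5 × 100 = 68.1

Youth dependency ratio: 22.0
Total dependency ratio: 68.1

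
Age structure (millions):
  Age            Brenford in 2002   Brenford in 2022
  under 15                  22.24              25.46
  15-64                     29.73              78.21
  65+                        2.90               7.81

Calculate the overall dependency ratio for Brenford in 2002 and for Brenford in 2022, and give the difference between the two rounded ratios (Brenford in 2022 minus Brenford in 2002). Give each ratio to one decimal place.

Brenford in 2002: 84.6
Brenford in 2022: 42.5
Difference: -42.1

Brenford in 2002: (22.24 + 2.90) / 29.73 × 100 = 25.14 / 29.73 × 100 = 84.6
Brenford in 2022: (25.46 + 7.81) / 78.21 × 100 = 33.27 / 78.21 × 100 = 42.5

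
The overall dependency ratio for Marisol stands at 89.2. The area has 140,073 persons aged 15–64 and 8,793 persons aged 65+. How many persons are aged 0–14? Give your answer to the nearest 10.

Total dependency ratio = (youth + elderly) / working-age × 100
89.2 = (Y + 8,793) / 140,073 × 100
⇒ 116,150

Aged 0–14: 116,150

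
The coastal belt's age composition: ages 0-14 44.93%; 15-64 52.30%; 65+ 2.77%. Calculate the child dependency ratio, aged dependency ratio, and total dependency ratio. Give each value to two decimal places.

Youth dependency ratio = 44.93 / 52.30 × 100 = 85.91
Old-age dependency ratio = 2.77 / 52.30 × 100 = 5.30
Total dependency ratio = (44.93 + 2.77) / 52.30 × 100 = 47.70 / 52.30 × 100 = 91.20

Youth dependency ratio: 85.91
Old-age dependency ratio: 5.30
Total dependency ratio: 91.20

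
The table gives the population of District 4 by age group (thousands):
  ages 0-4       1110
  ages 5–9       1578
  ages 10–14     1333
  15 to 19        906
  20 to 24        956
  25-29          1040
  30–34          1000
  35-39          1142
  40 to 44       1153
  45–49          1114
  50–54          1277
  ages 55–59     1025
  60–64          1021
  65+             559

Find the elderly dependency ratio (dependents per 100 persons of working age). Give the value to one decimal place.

Old-age dependency ratio: 5.3

0–14: 1110 + 1578 + 1333 = 4021
15–64: 906 + 956 + 1040 + 1000 + 1142 + 1153 + 1114 + 1277 + 1025 + 1021 = 10634
65+: 559
Old-age dependency ratio = 559 / 10634 × 100 = 5.3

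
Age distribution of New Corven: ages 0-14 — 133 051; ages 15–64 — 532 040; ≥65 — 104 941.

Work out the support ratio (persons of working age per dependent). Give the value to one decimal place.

Support ratio = 532 040 / (133 051 + 104 941) = 532 040 / 237 992 = 2.2

Support ratio: 2.2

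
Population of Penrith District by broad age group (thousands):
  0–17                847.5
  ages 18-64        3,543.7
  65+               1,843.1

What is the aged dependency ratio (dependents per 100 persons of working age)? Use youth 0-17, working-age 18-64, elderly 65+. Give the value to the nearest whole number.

Old-age dependency ratio = 1,843.1 / 3,543.7 × 100 = 52

Old-age dependency ratio: 52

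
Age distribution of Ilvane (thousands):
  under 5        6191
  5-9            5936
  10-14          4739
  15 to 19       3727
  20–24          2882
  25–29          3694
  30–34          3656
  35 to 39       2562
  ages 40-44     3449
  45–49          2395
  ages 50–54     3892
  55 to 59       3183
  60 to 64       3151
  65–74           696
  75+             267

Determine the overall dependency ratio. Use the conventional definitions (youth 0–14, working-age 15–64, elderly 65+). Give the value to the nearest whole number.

0–14: 6191 + 5936 + 4739 = 16866
15–64: 3727 + 2882 + 3694 + 3656 + 2562 + 3449 + 2395 + 3892 + 3183 + 3151 = 32591
65+: 696 + 267 = 963
Total dependency ratio = (16866 + 963) / 32591 × 100 = 17829 / 32591 × 100 = 55

Total dependency ratio: 55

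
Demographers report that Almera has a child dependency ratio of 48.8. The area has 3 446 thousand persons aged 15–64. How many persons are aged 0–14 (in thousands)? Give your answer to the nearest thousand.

Youth dependency ratio = youth / working-age × 100
48.8 = Y / 3 446 × 100
⇒ 1 682

Aged 0–14: 1 682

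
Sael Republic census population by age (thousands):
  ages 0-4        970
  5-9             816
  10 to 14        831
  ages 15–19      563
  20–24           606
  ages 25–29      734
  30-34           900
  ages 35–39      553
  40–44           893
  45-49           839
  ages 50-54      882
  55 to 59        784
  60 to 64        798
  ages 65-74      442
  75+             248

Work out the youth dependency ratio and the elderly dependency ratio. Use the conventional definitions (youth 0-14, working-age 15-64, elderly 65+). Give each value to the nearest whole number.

Youth dependency ratio: 35
Old-age dependency ratio: 9

0–14: 970 + 816 + 831 = 2,617
15–64: 563 + 606 + 734 + 900 + 553 + 893 + 839 + 882 + 784 + 798 = 7,552
65+: 442 + 248 = 690
Youth dependency ratio = 2,617 / 7,552 × 100 = 35
Old-age dependency ratio = 690 / 7,552 × 100 = 9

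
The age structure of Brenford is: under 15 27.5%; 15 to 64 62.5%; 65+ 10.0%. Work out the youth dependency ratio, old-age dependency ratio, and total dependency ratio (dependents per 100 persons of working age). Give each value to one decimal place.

Youth dependency ratio = 27.5 / 62.5 × 100 = 44.0
Old-age dependency ratio = 10.0 / 62.5 × 100 = 16.0
Total dependency ratio = (27.5 + 10.0) / 62.5 × 100 = 37.5 / 62.5 × 100 = 60.0

Youth dependency ratio: 44.0
Old-age dependency ratio: 16.0
Total dependency ratio: 60.0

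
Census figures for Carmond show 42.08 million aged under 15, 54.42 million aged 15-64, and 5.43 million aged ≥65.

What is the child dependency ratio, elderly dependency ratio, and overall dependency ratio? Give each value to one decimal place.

Youth dependency ratio = 42.08 / 54.42 × 100 = 77.3
Old-age dependency ratio = 5.43 / 54.42 × 100 = 10.0
Total dependency ratio = (42.08 + 5.43) / 54.42 × 100 = 47.51 / 54.42 × 100 = 87.3

Youth dependency ratio: 77.3
Old-age dependency ratio: 10.0
Total dependency ratio: 87.3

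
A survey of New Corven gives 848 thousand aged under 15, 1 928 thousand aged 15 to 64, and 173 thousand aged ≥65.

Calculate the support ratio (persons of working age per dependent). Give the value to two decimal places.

Support ratio = 1 928 / (848 + 173) = 1 928 / 1 021 = 1.89

Support ratio: 1.89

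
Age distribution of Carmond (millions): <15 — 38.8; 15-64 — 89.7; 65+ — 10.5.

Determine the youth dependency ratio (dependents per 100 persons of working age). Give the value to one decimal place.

Youth dependency ratio = 38.8 / 89.7 × 100 = 43.3

Youth dependency ratio: 43.3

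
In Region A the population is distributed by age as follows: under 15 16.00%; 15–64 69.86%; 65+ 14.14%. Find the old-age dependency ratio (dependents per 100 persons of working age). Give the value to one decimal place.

Old-age dependency ratio: 20.2

Old-age dependency ratio = 14.14 / 69.86 × 100 = 20.2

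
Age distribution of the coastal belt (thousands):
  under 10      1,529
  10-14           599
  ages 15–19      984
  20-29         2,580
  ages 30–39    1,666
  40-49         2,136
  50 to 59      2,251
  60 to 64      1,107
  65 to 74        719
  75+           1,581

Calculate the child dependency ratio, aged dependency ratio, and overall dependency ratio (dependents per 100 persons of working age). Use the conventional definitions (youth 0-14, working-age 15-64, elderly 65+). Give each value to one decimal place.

0–14: 1,529 + 599 = 2,128
15–64: 984 + 2,580 + 1,666 + 2,136 + 2,251 + 1,107 = 10,724
65+: 719 + 1,581 = 2,300
Youth dependency ratio = 2,128 / 10,724 × 100 = 19.8
Old-age dependency ratio = 2,300 / 10,724 × 100 = 21.4
Total dependency ratio = (2,128 + 2,300) / 10,724 × 100 = 4,428 / 10,724 × 100 = 41.3

Youth dependency ratio: 19.8
Old-age dependency ratio: 21.4
Total dependency ratio: 41.3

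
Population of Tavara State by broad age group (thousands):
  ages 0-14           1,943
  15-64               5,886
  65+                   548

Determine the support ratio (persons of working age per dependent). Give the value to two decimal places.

Support ratio: 2.36

Support ratio = 5,886 / (1,943 + 548) = 5,886 / 2,491 = 2.36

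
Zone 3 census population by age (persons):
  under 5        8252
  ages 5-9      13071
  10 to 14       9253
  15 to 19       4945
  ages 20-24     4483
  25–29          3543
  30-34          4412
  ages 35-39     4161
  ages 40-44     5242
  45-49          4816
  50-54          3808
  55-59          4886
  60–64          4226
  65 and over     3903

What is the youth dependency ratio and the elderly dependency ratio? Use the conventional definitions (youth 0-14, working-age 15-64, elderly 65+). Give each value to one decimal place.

Youth dependency ratio: 68.7
Old-age dependency ratio: 8.8

0–14: 8252 + 13071 + 9253 = 30576
15–64: 4945 + 4483 + 3543 + 4412 + 4161 + 5242 + 4816 + 3808 + 4886 + 4226 = 44522
65+: 3903
Youth dependency ratio = 30576 / 44522 × 100 = 68.7
Old-age dependency ratio = 3903 / 44522 × 100 = 8.8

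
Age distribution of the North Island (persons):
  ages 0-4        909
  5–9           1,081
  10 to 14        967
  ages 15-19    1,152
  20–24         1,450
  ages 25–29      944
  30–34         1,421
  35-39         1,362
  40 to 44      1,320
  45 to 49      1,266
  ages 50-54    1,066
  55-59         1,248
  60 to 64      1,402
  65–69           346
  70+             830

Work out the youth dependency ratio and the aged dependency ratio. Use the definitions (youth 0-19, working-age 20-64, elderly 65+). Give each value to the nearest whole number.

0–19: 909 + 1,081 + 967 + 1,152 = 4,109
20–64: 1,450 + 944 + 1,421 + 1,362 + 1,320 + 1,266 + 1,066 + 1,248 + 1,402 = 11,479
65+: 346 + 830 = 1,176
Youth dependency ratio = 4,109 / 11,479 × 100 = 36
Old-age dependency ratio = 1,176 / 11,479 × 100 = 10

Youth dependency ratio: 36
Old-age dependency ratio: 10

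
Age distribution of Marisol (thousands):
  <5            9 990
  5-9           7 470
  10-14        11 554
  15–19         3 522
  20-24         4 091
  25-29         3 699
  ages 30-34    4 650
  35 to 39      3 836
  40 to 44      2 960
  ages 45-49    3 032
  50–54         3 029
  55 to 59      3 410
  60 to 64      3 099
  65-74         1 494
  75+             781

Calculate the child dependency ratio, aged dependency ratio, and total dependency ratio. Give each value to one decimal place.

0–14: 9 990 + 7 470 + 11 554 = 29 014
15–64: 3 522 + 4 091 + 3 699 + 4 650 + 3 836 + 2 960 + 3 032 + 3 029 + 3 410 + 3 099 = 35 328
65+: 1 494 + 781 = 2 275
Youth dependency ratio = 29 014 / 35 328 × 100 = 82.1
Old-age dependency ratio = 2 275 / 35 328 × 100 = 6.4
Total dependency ratio = (29 014 + 2 275) / 35 328 × 100 = 31 289 / 35 328 × 100 = 88.6

Youth dependency ratio: 82.1
Old-age dependency ratio: 6.4
Total dependency ratio: 88.6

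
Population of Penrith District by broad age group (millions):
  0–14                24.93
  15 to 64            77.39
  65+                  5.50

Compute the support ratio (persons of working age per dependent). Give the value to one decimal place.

Support ratio: 2.5

Support ratio = 77.39 / (24.93 + 5.50) = 77.39 / 30.43 = 2.5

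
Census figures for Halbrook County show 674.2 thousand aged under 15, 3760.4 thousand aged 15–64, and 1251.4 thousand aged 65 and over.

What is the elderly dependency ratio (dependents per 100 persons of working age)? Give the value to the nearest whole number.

Old-age dependency ratio = 1251.4 / 3760.4 × 100 = 33

Old-age dependency ratio: 33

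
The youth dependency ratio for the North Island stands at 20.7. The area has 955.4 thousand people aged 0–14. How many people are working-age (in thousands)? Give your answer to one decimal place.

Youth dependency ratio = youth / working-age × 100
20.7 = 955.4 / W × 100
⇒ 4 615.5

Working-age: 4 615.5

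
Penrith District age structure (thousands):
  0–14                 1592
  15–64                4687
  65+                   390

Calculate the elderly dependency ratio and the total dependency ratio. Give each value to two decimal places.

Old-age dependency ratio: 8.32
Total dependency ratio: 42.29

Old-age dependency ratio = 390 / 4687 × 100 = 8.32
Total dependency ratio = (1592 + 390) / 4687 × 100 = 1982 / 4687 × 100 = 42.29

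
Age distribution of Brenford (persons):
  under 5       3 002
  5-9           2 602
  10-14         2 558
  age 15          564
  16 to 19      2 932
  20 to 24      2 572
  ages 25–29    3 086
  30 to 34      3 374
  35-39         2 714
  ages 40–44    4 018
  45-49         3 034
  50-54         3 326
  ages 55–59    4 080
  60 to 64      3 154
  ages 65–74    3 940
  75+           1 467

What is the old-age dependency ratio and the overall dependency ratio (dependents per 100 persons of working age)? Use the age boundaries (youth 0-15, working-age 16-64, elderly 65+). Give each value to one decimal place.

Old-age dependency ratio: 16.7
Total dependency ratio: 43.8

0–15: 3 002 + 2 602 + 2 558 + 564 = 8 726
16–64: 2 932 + 2 572 + 3 086 + 3 374 + 2 714 + 4 018 + 3 034 + 3 326 + 4 080 + 3 154 = 32 290
65+: 3 940 + 1 467 = 5 407
Old-age dependency ratio = 5 407 / 32 290 × 100 = 16.7
Total dependency ratio = (8 726 + 5 407) / 32 290 × 100 = 14 133 / 32 290 × 100 = 43.8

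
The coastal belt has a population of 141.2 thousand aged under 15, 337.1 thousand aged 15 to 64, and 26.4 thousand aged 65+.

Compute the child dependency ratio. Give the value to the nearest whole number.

Youth dependency ratio = 141.2 / 337.1 × 100 = 42

Youth dependency ratio: 42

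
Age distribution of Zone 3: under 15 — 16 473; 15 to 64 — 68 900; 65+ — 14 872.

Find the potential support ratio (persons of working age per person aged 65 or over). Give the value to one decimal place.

Potential support ratio = 68 900 / 14 872 = 4.6

Potential support ratio: 4.6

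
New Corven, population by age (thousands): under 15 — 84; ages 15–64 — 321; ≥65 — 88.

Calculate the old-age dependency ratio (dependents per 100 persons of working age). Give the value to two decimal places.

Old-age dependency ratio = 88 / 321 × 100 = 27.41

Old-age dependency ratio: 27.41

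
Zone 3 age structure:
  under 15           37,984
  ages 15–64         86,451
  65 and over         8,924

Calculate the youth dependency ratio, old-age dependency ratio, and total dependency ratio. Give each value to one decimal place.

Youth dependency ratio = 37,984 / 86,451 × 100 = 43.9
Old-age dependency ratio = 8,924 / 86,451 × 100 = 10.3
Total dependency ratio = (37,984 + 8,924) / 86,451 × 100 = 46,908 / 86,451 × 100 = 54.3

Youth dependency ratio: 43.9
Old-age dependency ratio: 10.3
Total dependency ratio: 54.3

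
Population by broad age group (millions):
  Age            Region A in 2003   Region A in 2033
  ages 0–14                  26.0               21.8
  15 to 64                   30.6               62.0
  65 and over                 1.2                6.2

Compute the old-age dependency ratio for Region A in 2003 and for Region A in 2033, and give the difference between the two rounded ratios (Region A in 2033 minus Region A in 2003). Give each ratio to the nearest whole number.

Region A in 2003: 1.2 / 30.6 × 100 = 4
Region A in 2033: 6.2 / 62.0 × 100 = 10

Region A in 2003: 4
Region A in 2033: 10
Difference: +6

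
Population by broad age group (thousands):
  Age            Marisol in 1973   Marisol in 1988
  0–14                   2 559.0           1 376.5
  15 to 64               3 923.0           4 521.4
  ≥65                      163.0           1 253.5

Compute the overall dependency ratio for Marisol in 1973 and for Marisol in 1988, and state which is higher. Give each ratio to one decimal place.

Marisol in 1973: 69.4
Marisol in 1988: 58.2
Higher: Marisol in 1973

Marisol in 1973: (2 559.0 + 163.0) / 3 923.0 × 100 = 2 722.0 / 3 923.0 × 100 = 69.4
Marisol in 1988: (1 376.5 + 1 253.5) / 4 521.4 × 100 = 2 630.0 / 4 521.4 × 100 = 58.2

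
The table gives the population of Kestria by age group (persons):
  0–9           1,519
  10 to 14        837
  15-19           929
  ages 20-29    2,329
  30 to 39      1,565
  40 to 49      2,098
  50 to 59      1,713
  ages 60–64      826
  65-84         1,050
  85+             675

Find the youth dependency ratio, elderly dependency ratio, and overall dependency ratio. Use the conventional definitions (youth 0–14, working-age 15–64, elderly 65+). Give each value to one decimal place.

0–14: 1,519 + 837 = 2,356
15–64: 929 + 2,329 + 1,565 + 2,098 + 1,713 + 826 = 9,460
65+: 1,050 + 675 = 1,725
Youth dependency ratio = 2,356 / 9,460 × 100 = 24.9
Old-age dependency ratio = 1,725 / 9,460 × 100 = 18.2
Total dependency ratio = (2,356 + 1,725) / 9,460 × 100 = 4,081 / 9,460 × 100 = 43.1

Youth dependency ratio: 24.9
Old-age dependency ratio: 18.2
Total dependency ratio: 43.1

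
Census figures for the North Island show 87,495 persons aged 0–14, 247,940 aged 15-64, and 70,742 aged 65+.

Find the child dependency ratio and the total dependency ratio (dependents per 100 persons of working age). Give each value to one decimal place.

Youth dependency ratio: 35.3
Total dependency ratio: 63.8

Youth dependency ratio = 87,495 / 247,940 × 100 = 35.3
Total dependency ratio = (87,495 + 70,742) / 247,940 × 100 = 158,237 / 247,940 × 100 = 63.8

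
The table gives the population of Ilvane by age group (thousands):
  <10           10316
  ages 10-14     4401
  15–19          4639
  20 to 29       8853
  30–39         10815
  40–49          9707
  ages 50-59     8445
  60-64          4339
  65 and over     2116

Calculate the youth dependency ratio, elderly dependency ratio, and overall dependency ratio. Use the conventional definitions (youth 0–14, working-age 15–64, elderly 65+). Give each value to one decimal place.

0–14: 10316 + 4401 = 14717
15–64: 4639 + 8853 + 10815 + 9707 + 8445 + 4339 = 46798
65+: 2116
Youth dependency ratio = 14717 / 46798 × 100 = 31.4
Old-age dependency ratio = 2116 / 46798 × 100 = 4.5
Total dependency ratio = (14717 + 2116) / 46798 × 100 = 16833 / 46798 × 100 = 36.0

Youth dependency ratio: 31.4
Old-age dependency ratio: 4.5
Total dependency ratio: 36.0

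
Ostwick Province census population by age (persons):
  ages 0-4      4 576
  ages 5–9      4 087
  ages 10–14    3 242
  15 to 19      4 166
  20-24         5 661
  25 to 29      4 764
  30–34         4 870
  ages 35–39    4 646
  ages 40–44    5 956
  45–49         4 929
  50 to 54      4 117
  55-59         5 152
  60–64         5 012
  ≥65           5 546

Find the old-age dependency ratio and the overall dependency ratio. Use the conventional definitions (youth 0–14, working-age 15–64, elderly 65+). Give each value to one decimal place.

Old-age dependency ratio: 11.3
Total dependency ratio: 35.4

0–14: 4 576 + 4 087 + 3 242 = 11 905
15–64: 4 166 + 5 661 + 4 764 + 4 870 + 4 646 + 5 956 + 4 929 + 4 117 + 5 152 + 5 012 = 49 273
65+: 5 546
Old-age dependency ratio = 5 546 / 49 273 × 100 = 11.3
Total dependency ratio = (11 905 + 5 546) / 49 273 × 100 = 17 451 / 49 273 × 100 = 35.4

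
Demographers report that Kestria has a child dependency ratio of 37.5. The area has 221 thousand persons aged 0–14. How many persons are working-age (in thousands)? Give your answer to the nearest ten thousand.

Youth dependency ratio = youth / working-age × 100
37.5 = 221 / W × 100
⇒ 590

Working-age: 590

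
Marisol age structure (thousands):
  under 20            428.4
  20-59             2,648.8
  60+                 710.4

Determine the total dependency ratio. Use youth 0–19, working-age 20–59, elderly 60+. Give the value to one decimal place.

Total dependency ratio: 43.0

Total dependency ratio = (428.4 + 710.4) / 2,648.8 × 100 = 1,138.8 / 2,648.8 × 100 = 43.0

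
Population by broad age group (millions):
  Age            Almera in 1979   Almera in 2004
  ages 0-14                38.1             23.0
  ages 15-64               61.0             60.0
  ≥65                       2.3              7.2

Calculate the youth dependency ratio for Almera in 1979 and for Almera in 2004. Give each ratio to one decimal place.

Almera in 1979: 38.1 / 61.0 × 100 = 62.5
Almera in 2004: 23.0 / 60.0 × 100 = 38.3

Almera in 1979: 62.5
Almera in 2004: 38.3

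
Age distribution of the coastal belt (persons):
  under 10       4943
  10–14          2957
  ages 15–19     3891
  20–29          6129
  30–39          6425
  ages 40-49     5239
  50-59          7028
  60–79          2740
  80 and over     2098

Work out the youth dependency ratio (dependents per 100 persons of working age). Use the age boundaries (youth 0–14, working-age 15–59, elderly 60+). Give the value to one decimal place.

0–14: 4943 + 2957 = 7900
15–59: 3891 + 6129 + 6425 + 5239 + 7028 = 28712
60+: 2740 + 2098 = 4838
Youth dependency ratio = 7900 / 28712 × 100 = 27.5

Youth dependency ratio: 27.5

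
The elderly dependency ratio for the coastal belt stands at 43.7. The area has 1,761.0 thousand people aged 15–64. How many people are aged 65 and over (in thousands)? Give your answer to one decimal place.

Old-age dependency ratio = elderly / working-age × 100
43.7 = E / 1,761.0 × 100
⇒ 769.6

Aged 65 and over: 769.6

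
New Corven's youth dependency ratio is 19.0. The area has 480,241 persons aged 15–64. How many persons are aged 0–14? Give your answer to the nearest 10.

Youth dependency ratio = youth / working-age × 100
19.0 = Y / 480,241 × 100
⇒ 91,250

Aged 0–14: 91,250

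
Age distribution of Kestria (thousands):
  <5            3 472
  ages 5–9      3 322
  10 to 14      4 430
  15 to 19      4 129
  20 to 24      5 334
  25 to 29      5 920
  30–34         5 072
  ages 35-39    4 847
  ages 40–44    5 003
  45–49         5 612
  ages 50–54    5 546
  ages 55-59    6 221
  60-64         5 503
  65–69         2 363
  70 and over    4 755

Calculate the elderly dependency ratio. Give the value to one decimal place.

Old-age dependency ratio: 13.4

0–14: 3 472 + 3 322 + 4 430 = 11 224
15–64: 4 129 + 5 334 + 5 920 + 5 072 + 4 847 + 5 003 + 5 612 + 5 546 + 6 221 + 5 503 = 53 187
65+: 2 363 + 4 755 = 7 118
Old-age dependency ratio = 7 118 / 53 187 × 100 = 13.4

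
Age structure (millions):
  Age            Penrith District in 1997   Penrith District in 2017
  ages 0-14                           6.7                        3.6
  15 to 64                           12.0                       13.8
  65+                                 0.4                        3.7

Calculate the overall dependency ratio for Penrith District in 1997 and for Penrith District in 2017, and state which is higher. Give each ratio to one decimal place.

Penrith District in 1997: 59.2
Penrith District in 2017: 52.9
Higher: Penrith District in 1997

Penrith District in 1997: (6.7 + 0.4) / 12.0 × 100 = 7.1 / 12.0 × 100 = 59.2
Penrith District in 2017: (3.6 + 3.7) / 13.8 × 100 = 7.3 / 13.8 × 100 = 52.9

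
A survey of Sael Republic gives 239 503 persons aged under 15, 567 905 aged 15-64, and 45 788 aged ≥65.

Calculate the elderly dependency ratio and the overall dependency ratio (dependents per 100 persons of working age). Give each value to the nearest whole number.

Old-age dependency ratio = 45 788 / 567 905 × 100 = 8
Total dependency ratio = (239 503 + 45 788) / 567 905 × 100 = 285 291 / 567 905 × 100 = 50

Old-age dependency ratio: 8
Total dependency ratio: 50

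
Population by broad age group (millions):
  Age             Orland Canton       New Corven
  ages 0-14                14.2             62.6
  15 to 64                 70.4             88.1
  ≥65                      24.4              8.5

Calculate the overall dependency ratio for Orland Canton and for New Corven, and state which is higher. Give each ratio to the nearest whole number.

Orland Canton: 55
New Corven: 81
Higher: New Corven

Orland Canton: (14.2 + 24.4) / 70.4 × 100 = 38.6 / 70.4 × 100 = 55
New Corven: (62.6 + 8.5) / 88.1 × 100 = 71.1 / 88.1 × 100 = 81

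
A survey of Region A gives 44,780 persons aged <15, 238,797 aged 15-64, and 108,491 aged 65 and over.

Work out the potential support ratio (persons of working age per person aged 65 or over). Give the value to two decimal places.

Potential support ratio = 238,797 / 108,491 = 2.20

Potential support ratio: 2.20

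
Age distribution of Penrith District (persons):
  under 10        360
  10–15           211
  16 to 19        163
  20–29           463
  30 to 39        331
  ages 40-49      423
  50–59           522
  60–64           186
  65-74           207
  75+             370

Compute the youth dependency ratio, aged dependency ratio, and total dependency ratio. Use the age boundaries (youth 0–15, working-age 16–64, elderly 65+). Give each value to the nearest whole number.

0–15: 360 + 211 = 571
16–64: 163 + 463 + 331 + 423 + 522 + 186 = 2,088
65+: 207 + 370 = 577
Youth dependency ratio = 571 / 2,088 × 100 = 27
Old-age dependency ratio = 577 / 2,088 × 100 = 28
Total dependency ratio = (571 + 577) / 2,088 × 100 = 1,148 / 2,088 × 100 = 55

Youth dependency ratio: 27
Old-age dependency ratio: 28
Total dependency ratio: 55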